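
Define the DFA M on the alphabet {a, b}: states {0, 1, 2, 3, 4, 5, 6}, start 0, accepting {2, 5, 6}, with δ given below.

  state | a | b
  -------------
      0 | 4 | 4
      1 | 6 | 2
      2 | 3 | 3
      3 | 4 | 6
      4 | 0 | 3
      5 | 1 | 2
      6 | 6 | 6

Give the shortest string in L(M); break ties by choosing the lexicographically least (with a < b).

abb

A breadth-first search from 0 reaches an accepting state first via the path 0 → 4 → 3 → 6 on input abb.
No string of length < 3 is accepted (BFS exhausts all shorter strings without reaching an accepting state), and abb is the lexicographically least accepting string of length 3.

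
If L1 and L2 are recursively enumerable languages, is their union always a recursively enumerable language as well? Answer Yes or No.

Yes

Simulate recognisers for L₁ and L₂ in parallel, alternating one step of each, and accept as soon as either accepts.
So the recursively enumerable languages are closed under union.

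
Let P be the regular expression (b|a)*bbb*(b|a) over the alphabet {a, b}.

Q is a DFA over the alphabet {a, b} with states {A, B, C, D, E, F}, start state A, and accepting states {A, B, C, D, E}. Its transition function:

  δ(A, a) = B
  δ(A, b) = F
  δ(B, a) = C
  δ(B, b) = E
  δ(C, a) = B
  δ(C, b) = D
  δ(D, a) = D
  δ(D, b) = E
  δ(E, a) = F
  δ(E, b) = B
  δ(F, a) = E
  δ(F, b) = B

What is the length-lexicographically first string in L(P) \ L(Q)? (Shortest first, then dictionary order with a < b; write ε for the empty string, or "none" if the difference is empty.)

bbba

The string bbba is accepted by P but not by Q.
No shorter string lies in the difference, and bbba is the lexicographically first length-4 string in L(P) \ L(Q).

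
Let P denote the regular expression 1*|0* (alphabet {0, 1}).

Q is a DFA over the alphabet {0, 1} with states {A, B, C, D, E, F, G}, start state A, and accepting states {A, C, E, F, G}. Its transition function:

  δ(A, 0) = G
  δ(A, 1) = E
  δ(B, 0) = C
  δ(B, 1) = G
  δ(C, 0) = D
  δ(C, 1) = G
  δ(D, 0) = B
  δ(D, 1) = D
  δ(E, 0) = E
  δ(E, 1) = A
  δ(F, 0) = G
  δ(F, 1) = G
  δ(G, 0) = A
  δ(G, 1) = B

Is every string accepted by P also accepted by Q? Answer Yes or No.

Yes

Converting the expression P to a DFA (subset construction, then merging equivalent states) gives the minimal DFA with states {p0, p1, p2, p3}, start state p0, accepting states {p0, p1, p2} and transitions p0: 0→p1, 1→p2; p1: 0→p1, 1→p3; p2: 0→p3, 1→p2; p3: 0→p3, 1→p3.
Exploring the product automaton P × Q from the start pair (p0, A), following both machines on each input symbol, reaches 11 state pairs: (p0, A), (p1, G), (p2, E), (p1, A), (p3, B), (p3, E), (p2, A), (p3, C), (p3, G), (p3, A), (p3, D).
P accepts in {p0, p1, p2} and Q accepts in {A, C, E, F, G}. The reachable pairs whose P-component is accepting are (p0, A), (p1, G), (p2, E), (p1, A), (p2, A); in each of them the Q-component is accepting too, so the product for L(P) \ L(Q) (P-component accepting, Q-component rejecting) has no reachable accepting pair and the difference is empty.
Hence every string in L(P) is also in L(Q).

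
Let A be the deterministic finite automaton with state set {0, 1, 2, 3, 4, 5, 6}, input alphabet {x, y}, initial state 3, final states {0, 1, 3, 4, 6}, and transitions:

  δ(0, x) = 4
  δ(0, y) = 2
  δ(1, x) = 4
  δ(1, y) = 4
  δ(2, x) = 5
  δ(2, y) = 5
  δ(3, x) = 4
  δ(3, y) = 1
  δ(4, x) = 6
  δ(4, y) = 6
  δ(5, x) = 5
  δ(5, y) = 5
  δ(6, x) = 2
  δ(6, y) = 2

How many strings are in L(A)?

11

The useful subgraph on states {1, 3, 4, 6} is acyclic, so L(A) is finite; the longest accepting path visits 4 useful states, giving maximum string length 3.
Counting accepting paths from 3 by length: 1 of length 0, 2 of length 1, 4 of length 2, 4 of length 3. Total 11.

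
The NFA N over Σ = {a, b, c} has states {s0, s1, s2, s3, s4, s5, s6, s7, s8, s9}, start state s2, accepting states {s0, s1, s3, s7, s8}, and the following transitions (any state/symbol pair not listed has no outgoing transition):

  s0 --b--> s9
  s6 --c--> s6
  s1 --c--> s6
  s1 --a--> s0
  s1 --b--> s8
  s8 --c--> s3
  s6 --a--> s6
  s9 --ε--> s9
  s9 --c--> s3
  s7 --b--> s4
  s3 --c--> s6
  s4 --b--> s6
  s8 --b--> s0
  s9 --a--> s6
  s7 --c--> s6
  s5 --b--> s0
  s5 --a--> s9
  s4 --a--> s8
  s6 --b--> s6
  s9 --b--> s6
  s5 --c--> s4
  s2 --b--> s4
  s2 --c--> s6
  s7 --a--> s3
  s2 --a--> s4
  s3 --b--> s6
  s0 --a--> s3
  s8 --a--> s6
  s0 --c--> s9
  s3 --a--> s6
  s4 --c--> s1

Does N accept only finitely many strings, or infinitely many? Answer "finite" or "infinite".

finite

The useful states (reachable from s2 and able to reach an accepting state) are {s0, s1, s2, s3, s4, s8, s9}.
Restricted to these states the transition graph has no cycle, so every accepting path has bounded length and L is finite.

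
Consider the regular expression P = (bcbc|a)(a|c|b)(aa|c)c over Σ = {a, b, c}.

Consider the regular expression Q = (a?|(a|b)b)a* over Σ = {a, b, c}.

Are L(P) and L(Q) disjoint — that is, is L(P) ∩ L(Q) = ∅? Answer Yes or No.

Converting the expression P to a DFA (subset construction, then merging equivalent states) gives the minimal DFA with states {p0, p1, p2, p3, p4, p5, p6, p7, p8, p9}, start state p0, accepting states {p9} and transitions p0: a→p1, b→p2, c→p3; p1: a→p4, b→p4, c→p4; p2: a→p3, b→p3, c→p5; p3: a→p3, b→p3, c→p3; p4: a→p6, b→p3, c→p7; p5: a→p3, b→p8, c→p3; p6: a→p7, b→p3, c→p3; p7: a→p3, b→p3, c→p9; p8: a→p3, b→p3, c→p1; p9: a→p3, b→p3, c→p3.
Converting the expression Q to a DFA (subset construction, then merging equivalent states) gives the minimal DFA with states {q0, q1, q2, q3, q4}, start state q0, accepting states {q0, q1, q4} and transitions q0: a→q1, b→q2, c→q3; q1: a→q4, b→q4, c→q3; q2: a→q3, b→q4, c→q3; q3: a→q3, b→q3, c→q3; q4: a→q4, b→q3, c→q3.
Exploring the product automaton P × Q from the start pair (p0, q0), following both machines on each input symbol, reaches 15 state pairs: (p0, q0), (p1, q1), (p2, q2), (p3, q3), (p4, q4), (p4, q3), (p3, q4), (p5, q3), (p6, q4), (p7, q3), (p6, q3), (p8, q3), (p7, q4), (p9, q3), (p1, q3).
P accepts in {p9} and Q accepts in {q0, q1, q4}; no reachable pair has both components accepting, so no string drives both machines to acceptance simultaneously and L(P) ∩ L(Q) = ∅.
So no string is accepted by both, and the intersection is empty.

Yes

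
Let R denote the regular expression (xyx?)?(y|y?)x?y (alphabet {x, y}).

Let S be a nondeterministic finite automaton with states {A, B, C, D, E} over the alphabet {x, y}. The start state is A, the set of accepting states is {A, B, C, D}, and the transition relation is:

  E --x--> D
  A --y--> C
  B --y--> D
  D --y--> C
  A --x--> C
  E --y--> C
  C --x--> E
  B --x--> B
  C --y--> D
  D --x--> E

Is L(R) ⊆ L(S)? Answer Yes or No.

Converting the expression R to a DFA (subset construction, then merging equivalent states) gives the minimal DFA with states {r0, r1, r2, r3, r4, r5, r6, r7}, start state r0, accepting states {r2, r4, r6} and transitions r0: x→r1, y→r2; r1: x→r3, y→r4; r2: x→r5, y→r6; r3: x→r3, y→r3; r4: x→r7, y→r2; r5: x→r3, y→r6; r6: x→r3, y→r3; r7: x→r5, y→r2.
Exploring the product automaton R × S from the start pair (r0, A), following both machines on each input symbol, reaches 12 state pairs: (r0, A), (r1, C), (r2, C), (r3, E), (r4, D), (r5, E), (r6, D), (r3, D), (r3, C), (r7, E), (r6, C), (r5, D).
R accepts in {r2, r4, r6} and S accepts in {A, B, C, D}. The reachable pairs whose R-component is accepting are (r2, C), (r4, D), (r6, D), (r6, C); in each of them the S-component is accepting too, so the product for L(R) \ L(S) (R-component accepting, S-component rejecting) has no reachable accepting pair and the difference is empty.
Hence every string in L(R) is also in L(S).

Yes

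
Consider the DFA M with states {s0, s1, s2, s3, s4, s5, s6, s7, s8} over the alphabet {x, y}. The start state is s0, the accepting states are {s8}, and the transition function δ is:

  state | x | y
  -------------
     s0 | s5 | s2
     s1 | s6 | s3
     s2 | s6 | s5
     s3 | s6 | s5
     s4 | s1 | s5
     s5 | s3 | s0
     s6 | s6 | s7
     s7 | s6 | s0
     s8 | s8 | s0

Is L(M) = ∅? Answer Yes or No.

Yes

The states reachable from the start state are {s0, s2, s3, s5, s6, s7}.
None of the accepting states {s8} is reachable, so no string is accepted and L(M) = ∅.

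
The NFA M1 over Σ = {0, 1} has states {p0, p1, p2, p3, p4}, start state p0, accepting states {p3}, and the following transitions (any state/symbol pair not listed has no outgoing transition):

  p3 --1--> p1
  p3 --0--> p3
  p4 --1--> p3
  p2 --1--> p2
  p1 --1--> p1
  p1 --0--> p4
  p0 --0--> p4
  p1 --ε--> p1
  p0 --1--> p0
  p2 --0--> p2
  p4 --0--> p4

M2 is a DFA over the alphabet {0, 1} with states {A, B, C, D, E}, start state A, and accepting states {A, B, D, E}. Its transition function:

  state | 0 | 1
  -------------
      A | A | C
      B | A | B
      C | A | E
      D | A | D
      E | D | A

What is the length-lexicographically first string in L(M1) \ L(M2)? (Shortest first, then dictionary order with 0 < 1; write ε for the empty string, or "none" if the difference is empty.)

01

The string 01 is accepted by M1 but not by M2.
No shorter string lies in the difference, and 01 is the lexicographically first length-2 string in L(M1) \ L(M2).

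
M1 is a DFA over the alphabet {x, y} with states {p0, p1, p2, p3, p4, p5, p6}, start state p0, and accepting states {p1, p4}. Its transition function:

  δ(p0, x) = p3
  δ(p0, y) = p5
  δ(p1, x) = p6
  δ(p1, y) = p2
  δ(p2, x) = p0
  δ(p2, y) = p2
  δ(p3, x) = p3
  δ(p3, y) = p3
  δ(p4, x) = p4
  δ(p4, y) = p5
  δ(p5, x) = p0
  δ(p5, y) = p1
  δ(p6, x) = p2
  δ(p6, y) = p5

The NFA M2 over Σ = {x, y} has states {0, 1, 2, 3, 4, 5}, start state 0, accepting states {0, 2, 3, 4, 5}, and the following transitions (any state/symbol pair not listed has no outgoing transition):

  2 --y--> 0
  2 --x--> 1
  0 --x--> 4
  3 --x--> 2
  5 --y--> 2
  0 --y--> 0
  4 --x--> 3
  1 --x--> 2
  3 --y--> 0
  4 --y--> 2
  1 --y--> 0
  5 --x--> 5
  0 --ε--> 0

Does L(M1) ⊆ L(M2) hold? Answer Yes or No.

Exploring the product automaton M1 × M2 from the start pair (p0, 0), following both machines on each input symbol, reaches 15 state pairs: (p0, 0), (p3, 4), (p5, 0), (p3, 3), (p3, 2), (p0, 4), (p1, 0), (p3, 0), (p3, 1), (p5, 2), (p6, 4), (p2, 0), (p0, 1), (p2, 3), (p0, 2).
M1 accepts in {p1, p4} and M2 accepts in {0, 2, 3, 4, 5}. The reachable pairs whose M1-component is accepting are (p1, 0); in each of them the M2-component is accepting too, so the product for L(M1) \ L(M2) (M1-component accepting, M2-component rejecting) has no reachable accepting pair and the difference is empty.
Hence every string in L(M1) is also in L(M2).

Yes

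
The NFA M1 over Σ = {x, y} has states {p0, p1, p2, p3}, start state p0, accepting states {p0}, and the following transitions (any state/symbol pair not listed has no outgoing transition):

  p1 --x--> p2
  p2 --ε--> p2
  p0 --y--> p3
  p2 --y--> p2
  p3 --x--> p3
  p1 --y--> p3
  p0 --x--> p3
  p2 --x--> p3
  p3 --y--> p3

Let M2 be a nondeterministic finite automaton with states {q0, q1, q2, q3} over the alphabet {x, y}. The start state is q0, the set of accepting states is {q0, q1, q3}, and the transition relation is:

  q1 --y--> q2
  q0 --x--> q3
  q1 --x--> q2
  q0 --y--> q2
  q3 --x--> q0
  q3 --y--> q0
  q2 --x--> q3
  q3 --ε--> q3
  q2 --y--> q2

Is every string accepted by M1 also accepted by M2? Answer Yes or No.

Exploring the product automaton M1 × M2 from the start pair (p0, q0), following both machines on each input symbol, reaches 4 state pairs: (p0, q0), (p3, q3), (p3, q2), (p3, q0).
M1 accepts in {p0} and M2 accepts in {q0, q1, q3}. The reachable pairs whose M1-component is accepting are (p0, q0); in each of them the M2-component is accepting too, so the product for L(M1) \ L(M2) (M1-component accepting, M2-component rejecting) has no reachable accepting pair and the difference is empty.
Hence every string in L(M1) is also in L(M2).

Yes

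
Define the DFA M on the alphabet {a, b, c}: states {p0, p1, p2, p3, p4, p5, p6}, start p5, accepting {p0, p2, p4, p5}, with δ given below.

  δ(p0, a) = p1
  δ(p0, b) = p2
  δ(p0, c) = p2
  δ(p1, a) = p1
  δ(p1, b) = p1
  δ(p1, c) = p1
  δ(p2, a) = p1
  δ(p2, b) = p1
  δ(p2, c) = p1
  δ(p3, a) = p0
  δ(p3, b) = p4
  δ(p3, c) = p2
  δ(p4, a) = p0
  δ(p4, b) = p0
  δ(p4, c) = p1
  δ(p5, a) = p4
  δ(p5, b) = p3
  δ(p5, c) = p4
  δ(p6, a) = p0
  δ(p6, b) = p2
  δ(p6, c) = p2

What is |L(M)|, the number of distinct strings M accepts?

26

The useful subgraph on states {p0, p2, p3, p4, p5} is acyclic, so L(M) is finite; the longest accepting path visits 5 useful states, giving maximum string length 4.
Counting accepting paths from p5 by length: 1 of length 0, 2 of length 1, 7 of length 2, 12 of length 3, 4 of length 4. Total 26.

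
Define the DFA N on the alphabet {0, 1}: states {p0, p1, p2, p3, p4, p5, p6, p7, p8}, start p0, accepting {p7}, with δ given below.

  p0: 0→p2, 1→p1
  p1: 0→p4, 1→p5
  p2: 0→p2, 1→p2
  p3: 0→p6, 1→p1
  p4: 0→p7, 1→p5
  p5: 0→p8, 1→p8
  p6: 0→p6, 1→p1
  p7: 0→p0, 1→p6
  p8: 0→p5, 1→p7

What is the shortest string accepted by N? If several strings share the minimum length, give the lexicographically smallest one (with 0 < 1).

100

A breadth-first search from p0 reaches an accepting state first via the path p0 → p1 → p4 → p7 on input 100.
No string of length < 3 is accepted (BFS exhausts all shorter strings without reaching an accepting state), and 100 is the lexicographically least accepting string of length 3.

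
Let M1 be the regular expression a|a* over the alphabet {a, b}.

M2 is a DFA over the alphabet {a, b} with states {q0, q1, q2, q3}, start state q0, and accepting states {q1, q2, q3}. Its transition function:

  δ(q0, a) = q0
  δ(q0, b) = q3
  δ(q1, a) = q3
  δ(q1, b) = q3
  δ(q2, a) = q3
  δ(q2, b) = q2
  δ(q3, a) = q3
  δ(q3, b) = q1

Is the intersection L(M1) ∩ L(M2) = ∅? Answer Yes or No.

Converting the expression M1 to a DFA (subset construction, then merging equivalent states) gives the minimal DFA with states {r0, r1}, start state r0, accepting states {r0} and transitions r0: a→r0, b→r1; r1: a→r1, b→r1.
Exploring the product automaton M1 × M2 from the start pair (r0, q0), following both machines on each input symbol, reaches 3 state pairs: (r0, q0), (r1, q3), (r1, q1).
M1 accepts in {r0} and M2 accepts in {q1, q2, q3}; no reachable pair has both components accepting, so no string drives both machines to acceptance simultaneously and L(M1) ∩ L(M2) = ∅.
So no string is accepted by both, and the intersection is empty.

Yes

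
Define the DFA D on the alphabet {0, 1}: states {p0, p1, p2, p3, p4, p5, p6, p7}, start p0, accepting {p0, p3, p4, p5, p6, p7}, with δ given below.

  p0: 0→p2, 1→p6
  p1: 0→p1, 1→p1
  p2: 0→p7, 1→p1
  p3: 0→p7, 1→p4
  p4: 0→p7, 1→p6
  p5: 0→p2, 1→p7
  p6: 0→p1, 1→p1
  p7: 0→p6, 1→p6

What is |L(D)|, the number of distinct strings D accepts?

5

The useful subgraph on states {p0, p2, p6, p7} is acyclic, so L(D) is finite; the longest accepting path visits 4 useful states, giving maximum string length 3.
Counting accepting paths from p0 by length: 1 of length 0, 1 of length 1, 1 of length 2, 2 of length 3. Total 5.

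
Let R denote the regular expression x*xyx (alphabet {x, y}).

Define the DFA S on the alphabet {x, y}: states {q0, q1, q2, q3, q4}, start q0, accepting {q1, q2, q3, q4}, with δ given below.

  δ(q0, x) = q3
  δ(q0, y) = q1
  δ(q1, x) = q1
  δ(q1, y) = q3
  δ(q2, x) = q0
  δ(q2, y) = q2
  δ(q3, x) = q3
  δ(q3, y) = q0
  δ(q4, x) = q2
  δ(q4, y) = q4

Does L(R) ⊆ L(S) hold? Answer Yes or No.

Yes

Converting the expression R to a DFA (subset construction, then merging equivalent states) gives the minimal DFA with states {r0, r1, r2, r3, r4}, start state r0, accepting states {r4} and transitions r0: x→r1, y→r2; r1: x→r1, y→r3; r2: x→r2, y→r2; r3: x→r4, y→r2; r4: x→r2, y→r2.
Exploring the product automaton R × S from the start pair (r0, q0), following both machines on each input symbol, reaches 7 state pairs: (r0, q0), (r1, q3), (r2, q1), (r3, q0), (r2, q3), (r4, q3), (r2, q0).
R accepts in {r4} and S accepts in {q1, q2, q3, q4}. The reachable pairs whose R-component is accepting are (r4, q3); in each of them the S-component is accepting too, so the product for L(R) \ L(S) (R-component accepting, S-component rejecting) has no reachable accepting pair and the difference is empty.
Hence every string in L(R) is also in L(S).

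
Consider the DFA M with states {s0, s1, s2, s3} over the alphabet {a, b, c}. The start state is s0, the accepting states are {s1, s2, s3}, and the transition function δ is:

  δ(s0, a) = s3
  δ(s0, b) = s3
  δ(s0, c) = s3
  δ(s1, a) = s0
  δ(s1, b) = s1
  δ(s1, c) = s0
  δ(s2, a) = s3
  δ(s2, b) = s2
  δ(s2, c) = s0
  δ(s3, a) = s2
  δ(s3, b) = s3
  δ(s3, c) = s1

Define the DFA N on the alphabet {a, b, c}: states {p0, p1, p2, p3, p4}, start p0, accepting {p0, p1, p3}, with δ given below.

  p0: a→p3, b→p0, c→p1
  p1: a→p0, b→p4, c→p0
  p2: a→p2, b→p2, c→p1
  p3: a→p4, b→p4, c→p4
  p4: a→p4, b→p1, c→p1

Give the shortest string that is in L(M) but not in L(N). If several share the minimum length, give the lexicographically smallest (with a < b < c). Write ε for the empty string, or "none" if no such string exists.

The string aa is accepted by M but not by N.
No shorter string lies in the difference, and aa is the lexicographically first length-2 string in L(M) \ L(N).

aa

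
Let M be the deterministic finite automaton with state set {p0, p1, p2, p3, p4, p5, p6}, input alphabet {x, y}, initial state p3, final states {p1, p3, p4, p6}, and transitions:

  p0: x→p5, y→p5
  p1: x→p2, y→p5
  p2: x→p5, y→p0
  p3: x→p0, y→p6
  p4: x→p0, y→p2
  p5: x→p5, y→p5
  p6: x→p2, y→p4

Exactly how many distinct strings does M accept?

The useful subgraph on states {p3, p4, p6} is acyclic, so L(M) is finite; the longest accepting path visits 3 useful states, giving maximum string length 2.
Counting accepting paths from p3 by length: 1 of length 0, 1 of length 1, 1 of length 2. Total 3.

3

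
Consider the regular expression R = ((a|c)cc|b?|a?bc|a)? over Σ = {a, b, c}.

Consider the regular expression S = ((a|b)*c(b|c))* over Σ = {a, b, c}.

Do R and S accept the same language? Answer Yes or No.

The string a is accepted by R but rejected by S.
So L(R) ≠ L(S).

No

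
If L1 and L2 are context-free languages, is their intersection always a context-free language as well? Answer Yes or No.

No

{aⁿbⁿcᵐ : m,n≥0} and {aᵐbⁿcⁿ : m,n≥0} are both context-free, but their intersection {aⁿbⁿcⁿ : n≥0} is not (pumping lemma).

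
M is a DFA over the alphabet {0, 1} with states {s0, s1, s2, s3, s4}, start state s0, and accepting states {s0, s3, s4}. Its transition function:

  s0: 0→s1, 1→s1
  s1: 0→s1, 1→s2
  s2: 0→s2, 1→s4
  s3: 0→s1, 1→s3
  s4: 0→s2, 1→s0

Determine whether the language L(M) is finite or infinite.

State s1 is reachable from the start and can reach an accepting state, and it lies on the cycle s1 → s1.
Traversing that cycle any number of times yields accepted strings of unbounded length, so the language is infinite.

infinite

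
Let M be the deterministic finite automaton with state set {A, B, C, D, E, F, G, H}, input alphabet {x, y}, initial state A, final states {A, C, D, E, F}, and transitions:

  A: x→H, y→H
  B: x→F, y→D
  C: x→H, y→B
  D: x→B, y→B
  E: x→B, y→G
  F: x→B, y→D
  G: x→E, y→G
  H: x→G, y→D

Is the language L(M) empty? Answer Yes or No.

The empty string ε is accepted: the run A ends in the accepting state A.
Since at least one string is accepted, L(M) is not empty.

No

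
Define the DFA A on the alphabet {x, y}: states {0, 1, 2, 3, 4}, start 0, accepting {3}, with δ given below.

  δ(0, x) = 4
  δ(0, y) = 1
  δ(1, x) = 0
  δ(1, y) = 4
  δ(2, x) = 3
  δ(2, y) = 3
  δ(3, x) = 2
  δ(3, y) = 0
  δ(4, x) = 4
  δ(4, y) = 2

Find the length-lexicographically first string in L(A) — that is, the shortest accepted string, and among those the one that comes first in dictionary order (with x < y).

xyx

A breadth-first search from 0 reaches an accepting state first via the path 0 → 4 → 2 → 3 on input xyx.
No string of length < 3 is accepted (BFS exhausts all shorter strings without reaching an accepting state), and xyx is the lexicographically least accepting string of length 3.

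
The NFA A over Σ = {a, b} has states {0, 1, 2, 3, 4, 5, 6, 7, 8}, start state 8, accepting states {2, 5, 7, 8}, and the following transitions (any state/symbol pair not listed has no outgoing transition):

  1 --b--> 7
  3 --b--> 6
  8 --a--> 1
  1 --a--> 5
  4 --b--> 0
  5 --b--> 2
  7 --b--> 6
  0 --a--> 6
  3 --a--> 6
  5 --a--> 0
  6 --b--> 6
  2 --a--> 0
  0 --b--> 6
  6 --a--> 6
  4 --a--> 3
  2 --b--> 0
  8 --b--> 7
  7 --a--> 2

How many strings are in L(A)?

7

The useful subgraph on states {1, 2, 5, 7, 8} is acyclic, so L(A) is finite; the longest accepting path visits 4 useful states, giving maximum string length 3.
Counting accepting paths from 8 by length: 1 of length 0, 1 of length 1, 3 of length 2, 2 of length 3. Total 7.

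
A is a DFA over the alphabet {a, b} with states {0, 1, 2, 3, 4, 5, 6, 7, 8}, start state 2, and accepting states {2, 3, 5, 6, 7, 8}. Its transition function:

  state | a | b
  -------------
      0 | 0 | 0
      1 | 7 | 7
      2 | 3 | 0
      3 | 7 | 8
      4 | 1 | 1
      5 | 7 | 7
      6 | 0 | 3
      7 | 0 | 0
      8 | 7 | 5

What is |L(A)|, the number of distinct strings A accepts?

The useful subgraph on states {2, 3, 5, 7, 8} is acyclic, so L(A) is finite; the longest accepting path visits 5 useful states, giving maximum string length 4.
Counting accepting paths from 2 by length: 1 of length 0, 1 of length 1, 2 of length 2, 2 of length 3, 2 of length 4. Total 8.

8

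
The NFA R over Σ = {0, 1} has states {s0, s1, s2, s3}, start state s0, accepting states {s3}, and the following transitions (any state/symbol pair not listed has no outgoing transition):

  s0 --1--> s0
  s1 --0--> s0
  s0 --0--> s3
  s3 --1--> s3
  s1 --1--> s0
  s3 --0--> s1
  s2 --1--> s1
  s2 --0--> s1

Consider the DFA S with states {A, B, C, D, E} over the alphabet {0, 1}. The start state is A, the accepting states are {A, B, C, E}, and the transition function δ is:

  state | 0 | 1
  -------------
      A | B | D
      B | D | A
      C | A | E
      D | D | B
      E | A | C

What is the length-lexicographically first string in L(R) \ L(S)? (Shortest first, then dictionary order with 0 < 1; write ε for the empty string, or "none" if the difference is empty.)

10

The string 10 is accepted by R but not by S.
No shorter string lies in the difference, and 10 is the lexicographically first length-2 string in L(R) \ L(S).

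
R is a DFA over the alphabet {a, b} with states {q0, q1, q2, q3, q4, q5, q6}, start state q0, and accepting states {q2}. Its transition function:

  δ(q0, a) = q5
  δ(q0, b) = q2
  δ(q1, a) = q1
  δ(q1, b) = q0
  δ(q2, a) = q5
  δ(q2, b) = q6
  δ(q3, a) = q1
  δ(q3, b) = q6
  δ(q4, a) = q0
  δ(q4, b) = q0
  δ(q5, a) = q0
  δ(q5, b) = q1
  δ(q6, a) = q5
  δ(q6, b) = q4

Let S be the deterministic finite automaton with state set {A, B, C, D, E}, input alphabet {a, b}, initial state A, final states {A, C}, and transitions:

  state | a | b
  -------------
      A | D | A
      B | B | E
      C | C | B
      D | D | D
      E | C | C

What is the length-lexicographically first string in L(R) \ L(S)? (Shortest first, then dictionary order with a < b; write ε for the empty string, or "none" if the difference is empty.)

The string aab is accepted by R but not by S.
No shorter string lies in the difference, and aab is the lexicographically first length-3 string in L(R) \ L(S).

aab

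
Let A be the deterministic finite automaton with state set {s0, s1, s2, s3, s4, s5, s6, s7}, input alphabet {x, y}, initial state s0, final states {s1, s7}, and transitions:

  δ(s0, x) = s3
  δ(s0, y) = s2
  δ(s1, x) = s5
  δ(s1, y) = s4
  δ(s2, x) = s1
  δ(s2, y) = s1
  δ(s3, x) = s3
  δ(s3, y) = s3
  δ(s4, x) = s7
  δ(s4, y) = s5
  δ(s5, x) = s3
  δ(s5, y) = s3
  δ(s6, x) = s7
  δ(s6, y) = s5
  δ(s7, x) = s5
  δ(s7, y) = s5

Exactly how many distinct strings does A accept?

The useful subgraph on states {s0, s1, s2, s4, s7} is acyclic, so L(A) is finite; the longest accepting path visits 5 useful states, giving maximum string length 4.
Counting accepting paths from s0 by length: 2 of length 2, 2 of length 4. Total 4.

4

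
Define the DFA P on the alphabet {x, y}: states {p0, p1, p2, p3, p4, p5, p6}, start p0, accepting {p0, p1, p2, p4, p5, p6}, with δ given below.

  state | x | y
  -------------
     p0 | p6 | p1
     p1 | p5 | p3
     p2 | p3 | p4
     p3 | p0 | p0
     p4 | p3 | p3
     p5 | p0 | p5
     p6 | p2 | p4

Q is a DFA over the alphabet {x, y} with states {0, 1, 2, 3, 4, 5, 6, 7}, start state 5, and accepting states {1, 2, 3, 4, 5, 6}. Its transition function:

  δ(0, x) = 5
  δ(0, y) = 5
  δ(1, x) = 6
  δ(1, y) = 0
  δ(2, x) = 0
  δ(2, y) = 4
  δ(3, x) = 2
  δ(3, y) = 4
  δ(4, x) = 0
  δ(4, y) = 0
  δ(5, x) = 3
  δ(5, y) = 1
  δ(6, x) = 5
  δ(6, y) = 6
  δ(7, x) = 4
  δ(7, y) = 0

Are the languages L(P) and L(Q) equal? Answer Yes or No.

Yes

Exploring the product automaton P × Q from the start pair (p0, 5), following both machines on each input symbol, reaches 7 state pairs: (p0, 5), (p6, 3), (p1, 1), (p2, 2), (p4, 4), (p5, 6), (p3, 0).
P accepts in {p0, p1, p2, p4, p5, p6} and Q accepts in {1, 2, 3, 4, 5, 6}. In every reachable pair the two components are either both accepting — (p0, 5), (p6, 3), (p1, 1), (p2, 2), (p4, 4), (p5, 6) — or both non-accepting, so no string is accepted by exactly one of the machines: L(P) \ L(Q) and L(Q) \ L(P) are both empty.
Hence every string is accepted by P iff it is accepted by Q, and the two languages coincide.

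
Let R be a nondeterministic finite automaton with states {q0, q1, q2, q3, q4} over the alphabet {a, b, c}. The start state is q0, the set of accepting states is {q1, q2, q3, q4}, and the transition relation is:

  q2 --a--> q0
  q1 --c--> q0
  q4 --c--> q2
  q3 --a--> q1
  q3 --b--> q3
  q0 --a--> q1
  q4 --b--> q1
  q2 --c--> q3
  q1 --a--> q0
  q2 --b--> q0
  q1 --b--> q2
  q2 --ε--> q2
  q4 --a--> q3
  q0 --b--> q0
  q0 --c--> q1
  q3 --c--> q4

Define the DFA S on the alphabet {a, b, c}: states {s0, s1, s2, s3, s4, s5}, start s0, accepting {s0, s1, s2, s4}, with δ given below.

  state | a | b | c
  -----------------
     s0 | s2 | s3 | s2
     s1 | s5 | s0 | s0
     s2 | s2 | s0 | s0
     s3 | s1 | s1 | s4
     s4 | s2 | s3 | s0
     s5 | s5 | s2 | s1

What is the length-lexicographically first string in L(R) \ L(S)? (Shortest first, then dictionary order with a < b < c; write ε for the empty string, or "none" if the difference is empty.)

bba

The string bba is accepted by R but not by S.
No shorter string lies in the difference, and bba is the lexicographically first length-3 string in L(R) \ L(S).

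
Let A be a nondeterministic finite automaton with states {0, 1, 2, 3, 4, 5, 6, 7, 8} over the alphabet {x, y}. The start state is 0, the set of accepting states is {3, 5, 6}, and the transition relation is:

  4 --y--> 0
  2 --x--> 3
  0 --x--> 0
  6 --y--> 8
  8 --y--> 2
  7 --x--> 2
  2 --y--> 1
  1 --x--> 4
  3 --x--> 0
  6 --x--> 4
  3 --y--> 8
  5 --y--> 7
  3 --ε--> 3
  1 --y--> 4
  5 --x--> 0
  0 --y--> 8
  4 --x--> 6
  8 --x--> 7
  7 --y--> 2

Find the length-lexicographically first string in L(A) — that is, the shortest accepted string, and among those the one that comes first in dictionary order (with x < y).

A breadth-first search from 0 reaches an accepting state first via the path 0 → 8 → 2 → 3 on input yyx.
No string of length < 3 is accepted (BFS exhausts all shorter strings without reaching an accepting state), and yyx is the lexicographically least accepting string of length 3.

yyx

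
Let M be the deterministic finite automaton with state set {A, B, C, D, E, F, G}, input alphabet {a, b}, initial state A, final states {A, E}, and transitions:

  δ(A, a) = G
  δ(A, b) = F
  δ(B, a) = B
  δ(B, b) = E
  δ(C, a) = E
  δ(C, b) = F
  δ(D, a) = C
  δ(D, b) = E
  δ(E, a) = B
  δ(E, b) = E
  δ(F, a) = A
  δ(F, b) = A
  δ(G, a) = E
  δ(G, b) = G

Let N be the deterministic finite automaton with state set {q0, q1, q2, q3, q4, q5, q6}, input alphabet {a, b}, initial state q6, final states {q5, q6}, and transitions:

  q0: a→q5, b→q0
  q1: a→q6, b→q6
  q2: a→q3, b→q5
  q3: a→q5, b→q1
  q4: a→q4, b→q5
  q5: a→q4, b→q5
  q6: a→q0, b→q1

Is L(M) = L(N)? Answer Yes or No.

Yes

Exploring the product automaton M × N from the start pair (A, q6), following both machines on each input symbol, reaches 5 state pairs: (A, q6), (G, q0), (F, q1), (E, q5), (B, q4).
M accepts in {A, E} and N accepts in {q5, q6}. In every reachable pair the two components are either both accepting — (A, q6), (E, q5) — or both non-accepting, so no string is accepted by exactly one of the machines: L(M) \ L(N) and L(N) \ L(M) are both empty.
Hence every string is accepted by M iff it is accepted by N, and the two languages coincide.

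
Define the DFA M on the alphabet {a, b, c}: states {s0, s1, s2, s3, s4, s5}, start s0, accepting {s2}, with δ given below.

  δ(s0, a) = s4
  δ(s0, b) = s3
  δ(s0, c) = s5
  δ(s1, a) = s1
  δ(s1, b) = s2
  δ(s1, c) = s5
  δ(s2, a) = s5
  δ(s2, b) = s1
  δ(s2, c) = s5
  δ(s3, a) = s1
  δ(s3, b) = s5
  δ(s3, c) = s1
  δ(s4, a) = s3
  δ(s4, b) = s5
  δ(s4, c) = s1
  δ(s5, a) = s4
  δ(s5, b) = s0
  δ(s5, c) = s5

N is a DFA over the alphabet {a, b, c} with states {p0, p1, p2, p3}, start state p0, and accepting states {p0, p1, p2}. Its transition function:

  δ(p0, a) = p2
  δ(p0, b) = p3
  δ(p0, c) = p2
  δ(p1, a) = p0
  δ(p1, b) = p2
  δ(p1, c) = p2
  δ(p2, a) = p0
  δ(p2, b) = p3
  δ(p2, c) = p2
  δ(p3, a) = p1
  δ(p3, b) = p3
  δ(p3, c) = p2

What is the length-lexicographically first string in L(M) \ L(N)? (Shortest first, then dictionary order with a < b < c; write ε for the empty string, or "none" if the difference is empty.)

acb

The string acb is accepted by M but not by N.
No shorter string lies in the difference, and acb is the lexicographically first length-3 string in L(M) \ L(N).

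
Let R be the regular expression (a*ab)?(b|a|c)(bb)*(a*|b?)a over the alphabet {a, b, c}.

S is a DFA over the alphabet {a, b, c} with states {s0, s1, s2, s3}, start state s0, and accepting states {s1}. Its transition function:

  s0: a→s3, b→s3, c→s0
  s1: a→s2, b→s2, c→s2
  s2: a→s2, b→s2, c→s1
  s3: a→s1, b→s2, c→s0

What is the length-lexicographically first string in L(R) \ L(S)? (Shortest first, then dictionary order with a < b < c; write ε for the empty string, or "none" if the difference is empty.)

ca

The string ca is accepted by R but not by S.
No shorter string lies in the difference, and ca is the lexicographically first length-2 string in L(R) \ L(S).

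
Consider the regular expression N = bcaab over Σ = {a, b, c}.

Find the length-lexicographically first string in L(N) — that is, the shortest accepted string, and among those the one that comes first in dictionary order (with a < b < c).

By inspection of the expression, no string of length less than 5 matches, and bcaab is the lexicographically first match of length 5.

bcaab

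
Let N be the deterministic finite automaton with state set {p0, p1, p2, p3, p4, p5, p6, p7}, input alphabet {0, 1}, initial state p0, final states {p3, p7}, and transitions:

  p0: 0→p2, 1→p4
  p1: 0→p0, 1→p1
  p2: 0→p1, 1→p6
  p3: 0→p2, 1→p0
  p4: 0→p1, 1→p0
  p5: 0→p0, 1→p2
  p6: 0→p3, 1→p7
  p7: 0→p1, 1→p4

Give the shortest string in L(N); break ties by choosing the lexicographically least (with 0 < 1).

010

A breadth-first search from p0 reaches an accepting state first via the path p0 → p2 → p6 → p3 on input 010.
No string of length < 3 is accepted (BFS exhausts all shorter strings without reaching an accepting state), and 010 is the lexicographically least accepting string of length 3.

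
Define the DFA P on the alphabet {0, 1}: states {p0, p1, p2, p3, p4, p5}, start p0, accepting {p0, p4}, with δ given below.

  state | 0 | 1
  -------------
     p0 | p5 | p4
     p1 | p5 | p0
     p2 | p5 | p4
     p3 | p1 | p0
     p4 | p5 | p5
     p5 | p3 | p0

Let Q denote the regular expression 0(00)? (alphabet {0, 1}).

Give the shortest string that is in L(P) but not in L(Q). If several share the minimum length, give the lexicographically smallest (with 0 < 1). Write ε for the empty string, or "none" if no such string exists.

The empty string ε is accepted by P but not by Q.
Since ε is the unique shortest string, it is the required witness.

ε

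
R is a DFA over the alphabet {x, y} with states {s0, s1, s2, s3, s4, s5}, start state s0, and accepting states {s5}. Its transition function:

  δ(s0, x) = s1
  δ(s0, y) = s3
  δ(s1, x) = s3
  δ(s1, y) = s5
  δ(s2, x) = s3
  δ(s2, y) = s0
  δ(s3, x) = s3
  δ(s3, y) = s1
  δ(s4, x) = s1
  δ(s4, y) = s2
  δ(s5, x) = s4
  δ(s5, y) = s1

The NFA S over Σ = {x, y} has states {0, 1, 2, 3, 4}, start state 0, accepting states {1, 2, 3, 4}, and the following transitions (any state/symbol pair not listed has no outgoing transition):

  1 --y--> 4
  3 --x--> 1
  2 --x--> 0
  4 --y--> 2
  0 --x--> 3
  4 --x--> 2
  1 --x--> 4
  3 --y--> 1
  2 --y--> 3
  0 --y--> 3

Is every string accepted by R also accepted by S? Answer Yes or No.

Exploring the product automaton R × S from the start pair (s0, 0), following both machines on each input symbol, reaches 25 state pairs: (s0, 0), (s1, 3), (s3, 3), (s3, 1), (s5, 1), (s1, 1), (s3, 4), (s1, 4), (s4, 4), (s5, 4), (s3, 2), (s1, 2), (s5, 2), (s2, 2), (s4, 2), (s3, 0), (s5, 3), (s4, 0), (s0, 3), (s1, 0), (s2, 3), (s4, 1), (s0, 1), (s2, 4), (s0, 2).
R accepts in {s5} and S accepts in {1, 2, 3, 4}. The reachable pairs whose R-component is accepting are (s5, 1), (s5, 4), (s5, 2), (s5, 3); in each of them the S-component is accepting too, so the product for L(R) \ L(S) (R-component accepting, S-component rejecting) has no reachable accepting pair and the difference is empty.
Hence every string in L(R) is also in L(S).

Yes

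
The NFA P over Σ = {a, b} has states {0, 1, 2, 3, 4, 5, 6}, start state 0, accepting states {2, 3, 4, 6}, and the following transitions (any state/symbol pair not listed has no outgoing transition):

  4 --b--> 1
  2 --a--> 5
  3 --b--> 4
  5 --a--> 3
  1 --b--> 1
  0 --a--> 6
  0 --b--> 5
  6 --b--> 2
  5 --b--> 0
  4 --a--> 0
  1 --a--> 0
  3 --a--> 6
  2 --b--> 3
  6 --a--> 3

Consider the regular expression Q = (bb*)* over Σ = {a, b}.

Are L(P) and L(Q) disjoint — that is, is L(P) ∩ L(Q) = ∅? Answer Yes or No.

Yes

Converting the expression Q to a DFA (subset construction, then merging equivalent states) gives the minimal DFA with states {q0, q1}, start state q0, accepting states {q0} and transitions q0: a→q1, b→q0; q1: a→q1, b→q1.
Exploring the product automaton P × Q from the start pair (0, q0), following both machines on each input symbol, reaches 9 state pairs: (0, q0), (6, q1), (5, q0), (3, q1), (2, q1), (4, q1), (5, q1), (0, q1), (1, q1).
P accepts in {2, 3, 4, 6} and Q accepts in {q0}; no reachable pair has both components accepting, so no string drives both machines to acceptance simultaneously and L(P) ∩ L(Q) = ∅.
So no string is accepted by both, and the intersection is empty.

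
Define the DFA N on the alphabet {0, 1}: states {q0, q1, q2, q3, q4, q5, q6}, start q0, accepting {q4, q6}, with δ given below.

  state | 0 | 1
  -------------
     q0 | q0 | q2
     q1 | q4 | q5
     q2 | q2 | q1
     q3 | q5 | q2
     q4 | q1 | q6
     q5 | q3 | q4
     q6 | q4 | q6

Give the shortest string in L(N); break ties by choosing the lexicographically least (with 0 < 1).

110

A breadth-first search from q0 reaches an accepting state first via the path q0 → q2 → q1 → q4 on input 110.
No string of length < 3 is accepted (BFS exhausts all shorter strings without reaching an accepting state), and 110 is the lexicographically least accepting string of length 3.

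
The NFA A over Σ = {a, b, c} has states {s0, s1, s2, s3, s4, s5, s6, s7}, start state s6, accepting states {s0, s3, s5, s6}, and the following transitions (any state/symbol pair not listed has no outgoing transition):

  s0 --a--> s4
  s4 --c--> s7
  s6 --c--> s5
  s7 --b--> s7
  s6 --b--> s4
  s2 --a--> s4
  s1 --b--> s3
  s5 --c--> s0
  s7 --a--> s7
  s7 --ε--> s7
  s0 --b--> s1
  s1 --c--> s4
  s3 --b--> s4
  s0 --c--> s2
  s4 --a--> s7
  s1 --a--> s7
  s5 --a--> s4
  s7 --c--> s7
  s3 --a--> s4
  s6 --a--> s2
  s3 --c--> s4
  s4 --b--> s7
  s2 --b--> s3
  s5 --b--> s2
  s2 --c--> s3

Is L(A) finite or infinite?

The useful states (reachable from s6 and able to reach an accepting state) are {s0, s1, s2, s3, s5, s6}.
Restricted to these states the transition graph has no cycle, so every accepting path has bounded length and L is finite.

finite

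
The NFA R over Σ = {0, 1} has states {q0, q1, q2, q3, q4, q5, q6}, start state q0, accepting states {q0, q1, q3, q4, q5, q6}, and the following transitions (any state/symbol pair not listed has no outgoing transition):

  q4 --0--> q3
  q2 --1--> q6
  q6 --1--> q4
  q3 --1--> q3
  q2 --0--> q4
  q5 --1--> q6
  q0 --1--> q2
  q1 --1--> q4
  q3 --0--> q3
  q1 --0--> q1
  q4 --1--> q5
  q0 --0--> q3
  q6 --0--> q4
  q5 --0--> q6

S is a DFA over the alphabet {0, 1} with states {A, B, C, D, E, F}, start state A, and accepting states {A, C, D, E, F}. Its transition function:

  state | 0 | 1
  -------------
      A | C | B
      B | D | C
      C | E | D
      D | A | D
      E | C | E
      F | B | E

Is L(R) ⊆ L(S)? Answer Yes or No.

No

The string 0101 is in L(R) but not in L(S).
So L(R) ⊄ L(S).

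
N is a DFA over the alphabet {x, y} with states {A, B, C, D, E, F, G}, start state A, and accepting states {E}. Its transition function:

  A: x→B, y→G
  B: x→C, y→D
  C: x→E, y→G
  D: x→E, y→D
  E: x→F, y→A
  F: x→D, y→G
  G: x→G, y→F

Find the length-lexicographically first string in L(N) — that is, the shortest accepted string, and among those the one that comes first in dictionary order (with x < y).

xxx

A breadth-first search from A reaches an accepting state first via the path A → B → C → E on input xxx.
No string of length < 3 is accepted (BFS exhausts all shorter strings without reaching an accepting state), and xxx is the lexicographically least accepting string of length 3.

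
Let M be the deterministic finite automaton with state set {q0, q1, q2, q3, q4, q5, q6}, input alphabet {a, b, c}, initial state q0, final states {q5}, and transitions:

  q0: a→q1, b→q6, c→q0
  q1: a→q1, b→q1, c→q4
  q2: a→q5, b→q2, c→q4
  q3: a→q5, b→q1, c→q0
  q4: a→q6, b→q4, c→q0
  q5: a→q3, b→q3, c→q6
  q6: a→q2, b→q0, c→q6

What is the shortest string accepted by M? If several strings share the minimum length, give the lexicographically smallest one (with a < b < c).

A breadth-first search from q0 reaches an accepting state first via the path q0 → q6 → q2 → q5 on input baa.
No string of length < 3 is accepted (BFS exhausts all shorter strings without reaching an accepting state), and baa is the lexicographically least accepting string of length 3.

baa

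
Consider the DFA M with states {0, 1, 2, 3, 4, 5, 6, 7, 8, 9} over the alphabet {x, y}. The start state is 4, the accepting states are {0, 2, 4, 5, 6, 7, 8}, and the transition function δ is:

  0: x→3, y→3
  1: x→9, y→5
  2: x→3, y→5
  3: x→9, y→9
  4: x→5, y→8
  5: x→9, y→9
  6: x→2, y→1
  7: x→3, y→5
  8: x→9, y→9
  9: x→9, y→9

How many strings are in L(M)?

3

The useful subgraph on states {4, 5, 8} is acyclic, so L(M) is finite; the longest accepting path visits 2 useful states, giving maximum string length 1.
Counting accepting paths from 4 by length: 1 of length 0, 2 of length 1. Total 3.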